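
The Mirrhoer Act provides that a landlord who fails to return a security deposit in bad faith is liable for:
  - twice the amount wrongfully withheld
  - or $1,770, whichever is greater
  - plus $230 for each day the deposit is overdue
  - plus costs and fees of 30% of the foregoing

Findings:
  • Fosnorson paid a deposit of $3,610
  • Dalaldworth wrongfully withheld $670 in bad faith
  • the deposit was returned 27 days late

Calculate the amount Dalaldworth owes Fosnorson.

$10,374

Doubled: 2 × $670 = $1,340
Minimum $1,770: $1,340 is below the minimum → $1,770
Late-return penalty: 27 × $230 = $6,210
Damages plus late penalty: $1,770 + $6,210 = $7,980
Costs and fees: 30% of $7,980 = $2,394
Total recovery: $7,980 + $2,394 = $10,374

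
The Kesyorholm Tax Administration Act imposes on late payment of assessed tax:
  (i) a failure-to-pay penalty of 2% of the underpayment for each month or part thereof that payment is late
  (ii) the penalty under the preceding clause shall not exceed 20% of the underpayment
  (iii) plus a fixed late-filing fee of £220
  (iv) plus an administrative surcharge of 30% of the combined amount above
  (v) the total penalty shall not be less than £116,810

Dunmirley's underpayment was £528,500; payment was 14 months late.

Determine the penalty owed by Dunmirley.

£137,696

Accrued rate: 2% × 14 = 28%, capped at 20% → 20%
Failure-to-pay penalty: 20% of £528,500 = £105,700
Penalty before surcharge: £105,700 + £220 = £105,920
Administrative surcharge: 30% of £105,920 = £31,776
Total penalty: £105,920 + £31,776 = £137,696
Minimum £116,810: £137,696 meets the minimum, no increase.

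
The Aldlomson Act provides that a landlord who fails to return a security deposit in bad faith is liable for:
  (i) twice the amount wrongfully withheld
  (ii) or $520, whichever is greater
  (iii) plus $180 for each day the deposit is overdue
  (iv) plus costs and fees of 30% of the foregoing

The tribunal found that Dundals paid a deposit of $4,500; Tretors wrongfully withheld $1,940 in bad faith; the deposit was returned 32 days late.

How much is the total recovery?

Doubled: 2 × $1,940 = $3,880
Minimum $520: $3,880 meets the minimum, no increase.
Late-return penalty: 32 × $180 = $5,760
Damages plus late penalty: $3,880 + $5,760 = $9,640
Costs and fees: 30% of $9,640 = $2,892
Total recovery: $9,640 + $2,892 = $12,532

Recovery: $12,532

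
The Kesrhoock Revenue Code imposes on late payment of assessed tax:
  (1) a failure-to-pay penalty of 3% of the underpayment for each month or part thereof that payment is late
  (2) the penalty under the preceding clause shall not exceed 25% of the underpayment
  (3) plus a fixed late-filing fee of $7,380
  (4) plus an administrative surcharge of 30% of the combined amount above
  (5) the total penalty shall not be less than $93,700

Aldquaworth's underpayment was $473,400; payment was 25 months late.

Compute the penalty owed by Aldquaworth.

Accrued rate: 3% × 25 = 75%, capped at 25% → 25%
Failure-to-pay penalty: 25% of $473,400 = $118,350
Penalty before surcharge: $118,350 + $7,380 = $125,730
Administrative surcharge: 30% of $125,730 = $37,719
Total penalty: $125,730 + $37,719 = $163,449
Minimum $93,700: $163,449 meets the minimum, no increase.

$163,449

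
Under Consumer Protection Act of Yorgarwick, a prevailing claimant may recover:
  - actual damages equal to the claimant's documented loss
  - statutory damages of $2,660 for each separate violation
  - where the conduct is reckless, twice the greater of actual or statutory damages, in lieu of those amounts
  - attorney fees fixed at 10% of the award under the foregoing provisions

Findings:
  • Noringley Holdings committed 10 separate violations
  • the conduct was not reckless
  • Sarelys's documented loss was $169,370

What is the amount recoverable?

Statutory damages: 10 × $2,660 = $26,600
Conduct not reckless: the in-lieu enhancement does not apply.
Actual plus statutory damages: $169,370 + $26,600 = $195,970
Attorney fees: 10% of $195,970 = $19,597
Total recovery: $195,970 + $19,597 = $215,567

Total recovery: $215,567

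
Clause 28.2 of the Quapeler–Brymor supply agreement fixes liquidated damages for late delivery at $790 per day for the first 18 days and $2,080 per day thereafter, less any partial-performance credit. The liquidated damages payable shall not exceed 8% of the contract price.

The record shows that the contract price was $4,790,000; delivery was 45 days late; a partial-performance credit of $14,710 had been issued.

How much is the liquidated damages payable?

$55,670

First 18 days: 18 × $790 = $14,220
Remaining days: (45 − 18) × $2,080 = $56,160
Accrued per-day damages: $14,220 + $56,160 = $70,380
Less partial-performance credit: $70,380 − $14,710 = $55,670
Cap: 8% of $4,790,000 = $383,200
Cap at $383,200: $55,670 is within the cap, no reduction.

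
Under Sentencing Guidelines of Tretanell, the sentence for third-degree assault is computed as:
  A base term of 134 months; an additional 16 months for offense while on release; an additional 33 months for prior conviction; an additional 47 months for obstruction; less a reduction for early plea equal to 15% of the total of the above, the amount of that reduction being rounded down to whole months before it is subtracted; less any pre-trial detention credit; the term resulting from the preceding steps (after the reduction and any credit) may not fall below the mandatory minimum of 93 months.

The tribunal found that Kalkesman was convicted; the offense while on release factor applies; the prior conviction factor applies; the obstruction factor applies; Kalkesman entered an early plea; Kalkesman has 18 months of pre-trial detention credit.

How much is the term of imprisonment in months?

Sentence: 178 months

Offense while on release enhancement: +16 months
Prior conviction enhancement: +33 months
Obstruction enhancement: +47 months
Adjusted term: 134 months + 16 months + 33 months + 47 months = 230 months
Early plea reduction: 15% of 230 months = 34 months (rounded down)
After reduction: 230 − 34 = 196 months
Less pre-trial detention credit: 196 months − 18 months = 178 months
Minimum 93 months: 178 months meets the minimum, no increase.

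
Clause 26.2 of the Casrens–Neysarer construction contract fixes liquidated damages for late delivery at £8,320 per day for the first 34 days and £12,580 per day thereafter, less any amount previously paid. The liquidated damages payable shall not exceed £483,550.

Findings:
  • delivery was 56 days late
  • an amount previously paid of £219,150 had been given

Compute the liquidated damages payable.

Liquidated damages: £340,490

First 34 days: 34 × £8,320 = £282,880
Remaining days: (56 − 34) × £12,580 = £276,760
Accrued per-day damages: £282,880 + £276,760 = £559,640
Less amount previously paid: £559,640 − £219,150 = £340,490
Cap at £483,550: £340,490 is within the cap, no reduction.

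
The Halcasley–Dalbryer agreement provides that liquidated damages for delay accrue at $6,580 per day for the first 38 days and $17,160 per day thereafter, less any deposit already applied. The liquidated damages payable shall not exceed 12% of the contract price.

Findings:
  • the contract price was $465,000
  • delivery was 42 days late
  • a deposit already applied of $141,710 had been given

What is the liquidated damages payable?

First 38 days: 38 × $6,580 = $250,040
Remaining days: (42 − 38) × $17,160 = $68,640
Accrued per-day damages: $250,040 + $68,640 = $318,680
Less deposit already applied: $318,680 − $141,710 = $176,970
Cap: 12% of $465,000 = $55,800
Cap at $55,800: $176,970 exceeds the cap → $55,800

$55,800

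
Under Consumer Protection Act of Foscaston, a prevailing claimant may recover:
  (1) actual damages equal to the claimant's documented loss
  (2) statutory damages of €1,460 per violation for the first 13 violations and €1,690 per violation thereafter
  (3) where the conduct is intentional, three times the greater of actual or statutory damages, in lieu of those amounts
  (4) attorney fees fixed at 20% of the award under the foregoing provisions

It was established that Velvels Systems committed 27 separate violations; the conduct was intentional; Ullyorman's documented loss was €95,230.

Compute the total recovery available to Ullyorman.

€342,828

First 13 violations: 13 × €1,460 = €18,980
Remaining violations: (27 − 13) × €1,690 = €23,660
Statutory damages: €18,980 + €23,660 = €42,640
Greater of actual damages (€95,230) or statutory damages (€42,640): €95,230
Trebled: 3 × €95,230 = €285,690
Attorney fees: 20% of €285,690 = €57,138
Total recovery: €285,690 + €57,138 = €342,828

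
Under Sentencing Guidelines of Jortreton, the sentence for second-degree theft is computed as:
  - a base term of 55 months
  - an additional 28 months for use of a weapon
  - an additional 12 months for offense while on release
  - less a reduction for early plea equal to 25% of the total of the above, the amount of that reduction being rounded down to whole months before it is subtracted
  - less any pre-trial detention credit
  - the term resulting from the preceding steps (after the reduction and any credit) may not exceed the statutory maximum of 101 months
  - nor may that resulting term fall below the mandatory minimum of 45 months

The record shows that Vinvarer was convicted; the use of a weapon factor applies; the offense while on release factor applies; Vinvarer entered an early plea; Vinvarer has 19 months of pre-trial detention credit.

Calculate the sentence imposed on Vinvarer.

Use of a weapon enhancement: +28 months
Offense while on release enhancement: +12 months
Adjusted term: 55 months + 28 months + 12 months = 95 months
Early plea reduction: 25% of 95 months = 23 months (rounded down)
After reduction: 95 − 23 = 72 months
Less pre-trial detention credit: 72 months − 19 months = 53 months
Cap at 101 months: 53 months is within the cap, no reduction.
Minimum 45 months: 53 months meets the minimum, no increase.

53 months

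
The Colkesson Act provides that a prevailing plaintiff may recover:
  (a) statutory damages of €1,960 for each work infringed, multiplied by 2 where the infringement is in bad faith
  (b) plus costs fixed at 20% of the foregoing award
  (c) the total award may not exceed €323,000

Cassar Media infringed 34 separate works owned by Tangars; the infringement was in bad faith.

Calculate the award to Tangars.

Award: €159,936

Statutory damages: 34 × €1,960 = €66,640
Doubled: 2 × €66,640 = €133,280
Costs: 20% of €133,280 = €26,656
Award plus costs: €133,280 + €26,656 = €159,936
Cap at €323,000: €159,936 is within the cap, no reduction.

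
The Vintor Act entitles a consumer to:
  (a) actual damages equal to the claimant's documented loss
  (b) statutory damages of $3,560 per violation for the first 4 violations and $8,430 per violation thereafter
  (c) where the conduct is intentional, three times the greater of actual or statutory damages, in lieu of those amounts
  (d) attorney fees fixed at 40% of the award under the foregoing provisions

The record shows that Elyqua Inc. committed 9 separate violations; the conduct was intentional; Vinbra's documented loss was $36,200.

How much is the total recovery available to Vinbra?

$236,838

First 4 violations: 4 × $3,560 = $14,240
Remaining violations: (9 − 4) × $8,430 = $42,150
Statutory damages: $14,240 + $42,150 = $56,390
Greater of actual damages ($36,200) or statutory damages ($56,390): $56,390
Trebled: 3 × $56,390 = $169,170
Attorney fees: 40% of $169,170 = $67,668
Total recovery: $169,170 + $67,668 = $236,838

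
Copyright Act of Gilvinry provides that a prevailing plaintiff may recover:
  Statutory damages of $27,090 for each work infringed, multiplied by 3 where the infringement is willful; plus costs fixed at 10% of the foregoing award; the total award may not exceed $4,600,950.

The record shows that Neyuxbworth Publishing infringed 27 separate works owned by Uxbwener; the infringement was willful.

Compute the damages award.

$2,413,719

Statutory damages: 27 × $27,090 = $731,430
Trebled: 3 × $731,430 = $2,194,290
Costs: 10% of $2,194,290 = $219,429
Award plus costs: $2,194,290 + $219,429 = $2,413,719
Cap at $4,600,950: $2,413,719 is within the cap, no reduction.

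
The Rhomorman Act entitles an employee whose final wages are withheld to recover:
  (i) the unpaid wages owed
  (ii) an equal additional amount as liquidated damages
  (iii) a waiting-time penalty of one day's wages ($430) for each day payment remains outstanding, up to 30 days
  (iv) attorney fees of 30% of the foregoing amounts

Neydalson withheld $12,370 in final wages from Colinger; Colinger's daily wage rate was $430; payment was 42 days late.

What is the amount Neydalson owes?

$48,932

Liquidated damages (equal amount): $12,370
Penalty days: min(42, 30) = 30
Waiting-time penalty: 30 × $430 = $12,900
Subtotal: $12,370 + $12,370 + $12,900 = $37,640
Attorney fees: 30% of $37,640 = $11,292
Total award: $37,640 + $11,292 = $48,932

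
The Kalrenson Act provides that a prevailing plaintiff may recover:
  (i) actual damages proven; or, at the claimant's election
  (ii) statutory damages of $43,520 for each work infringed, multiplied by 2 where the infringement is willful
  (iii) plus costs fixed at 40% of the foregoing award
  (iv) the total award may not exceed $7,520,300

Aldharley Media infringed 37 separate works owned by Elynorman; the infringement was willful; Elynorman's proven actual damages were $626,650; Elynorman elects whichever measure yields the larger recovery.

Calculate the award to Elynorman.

Statutory damages: 37 × $43,520 = $1,610,240
Doubled: 2 × $1,610,240 = $3,220,480
Greater of actual damages ($626,650) or enhanced statutory damages ($3,220,480): $3,220,480
Costs: 40% of $3,220,480 = $1,288,192
Award plus costs: $3,220,480 + $1,288,192 = $4,508,672
Cap at $7,520,300: $4,508,672 is within the cap, no reduction.

$4,508,672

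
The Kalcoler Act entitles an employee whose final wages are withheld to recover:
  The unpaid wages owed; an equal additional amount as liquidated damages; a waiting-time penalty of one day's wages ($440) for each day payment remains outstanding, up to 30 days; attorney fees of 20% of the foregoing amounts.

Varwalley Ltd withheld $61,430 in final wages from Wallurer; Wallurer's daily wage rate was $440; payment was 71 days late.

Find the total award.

$163,272

Liquidated damages (equal amount): $61,430
Penalty days: min(71, 30) = 30
Waiting-time penalty: 30 × $440 = $13,200
Subtotal: $61,430 + $61,430 + $13,200 = $136,060
Attorney fees: 20% of $136,060 = $27,212
Total award: $136,060 + $27,212 = $163,272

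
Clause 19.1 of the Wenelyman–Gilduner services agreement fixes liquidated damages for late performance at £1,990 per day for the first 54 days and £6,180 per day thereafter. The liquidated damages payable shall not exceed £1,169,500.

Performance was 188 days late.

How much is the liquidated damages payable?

£935,580

First 54 days: 54 × £1,990 = £107,460
Remaining days: (188 − 54) × £6,180 = £828,120
Accrued per-day damages: £107,460 + £828,120 = £935,580
Cap at £1,169,500: £935,580 is within the cap, no reduction.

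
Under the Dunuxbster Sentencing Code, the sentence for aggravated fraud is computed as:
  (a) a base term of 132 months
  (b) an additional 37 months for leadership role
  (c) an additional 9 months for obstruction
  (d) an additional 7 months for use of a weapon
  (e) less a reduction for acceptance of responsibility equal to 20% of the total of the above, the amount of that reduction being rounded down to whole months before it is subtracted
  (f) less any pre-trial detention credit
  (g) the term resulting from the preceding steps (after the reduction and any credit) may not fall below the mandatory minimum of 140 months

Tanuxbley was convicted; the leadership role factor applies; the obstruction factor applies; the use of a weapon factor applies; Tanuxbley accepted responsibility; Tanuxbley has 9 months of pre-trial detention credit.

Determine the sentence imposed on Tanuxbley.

Leadership role enhancement: +37 months
Obstruction enhancement: +9 months
Use of a weapon enhancement: +7 months
Adjusted term: 132 months + 37 months + 9 months + 7 months = 185 months
Acceptance of responsibility reduction: 20% of 185 months = 37 months (rounded down)
After reduction: 185 − 37 = 148 months
Less pre-trial detention credit: 148 months − 9 months = 139 months
Minimum 140 months: 139 months is below the minimum → 140 months

140 months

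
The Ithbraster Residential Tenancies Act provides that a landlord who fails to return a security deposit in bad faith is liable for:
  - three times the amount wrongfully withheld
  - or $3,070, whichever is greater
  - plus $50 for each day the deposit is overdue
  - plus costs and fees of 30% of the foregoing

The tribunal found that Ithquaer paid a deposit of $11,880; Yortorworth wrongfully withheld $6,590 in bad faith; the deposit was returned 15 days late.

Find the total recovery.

$26,676

Trebled: 3 × $6,590 = $19,770
Minimum $3,070: $19,770 meets the minimum, no increase.
Late-return penalty: 15 × $50 = $750
Damages plus late penalty: $19,770 + $750 = $20,520
Costs and fees: 30% of $20,520 = $6,156
Total recovery: $20,520 + $6,156 = $26,676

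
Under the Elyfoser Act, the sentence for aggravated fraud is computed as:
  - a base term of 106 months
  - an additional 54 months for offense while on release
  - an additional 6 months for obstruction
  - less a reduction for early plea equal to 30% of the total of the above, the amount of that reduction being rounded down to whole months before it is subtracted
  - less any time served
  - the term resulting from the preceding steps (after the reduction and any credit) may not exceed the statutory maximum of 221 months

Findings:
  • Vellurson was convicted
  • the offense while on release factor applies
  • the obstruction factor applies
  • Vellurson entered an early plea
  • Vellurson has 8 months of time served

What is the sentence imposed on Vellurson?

Offense while on release enhancement: +54 months
Obstruction enhancement: +6 months
Adjusted term: 106 months + 54 months + 6 months = 166 months
Early plea reduction: 30% of 166 months = 49 months (rounded down)
After reduction: 166 − 49 = 117 months
Less time served: 117 months − 8 months = 109 months
Cap at 221 months: 109 months is within the cap, no reduction.

109 months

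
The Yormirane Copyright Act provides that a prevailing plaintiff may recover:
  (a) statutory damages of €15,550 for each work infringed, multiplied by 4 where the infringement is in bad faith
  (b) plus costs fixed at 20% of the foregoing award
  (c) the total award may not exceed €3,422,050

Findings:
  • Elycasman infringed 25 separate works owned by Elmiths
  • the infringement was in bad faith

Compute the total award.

€1,866,000

Statutory damages: 25 × €15,550 = €388,750
Multiplied by 4: 4 × €388,750 = €1,555,000
Costs: 20% of €1,555,000 = €311,000
Award plus costs: €1,555,000 + €311,000 = €1,866,000
Cap at €3,422,050: €1,866,000 is within the cap, no reduction.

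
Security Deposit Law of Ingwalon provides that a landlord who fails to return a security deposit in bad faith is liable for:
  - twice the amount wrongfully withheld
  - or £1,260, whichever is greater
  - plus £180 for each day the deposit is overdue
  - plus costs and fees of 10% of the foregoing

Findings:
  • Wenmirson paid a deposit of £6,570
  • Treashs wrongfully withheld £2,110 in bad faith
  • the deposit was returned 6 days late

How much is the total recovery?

Doubled: 2 × £2,110 = £4,220
Minimum £1,260: £4,220 meets the minimum, no increase.
Late-return penalty: 6 × £180 = £1,080
Damages plus late penalty: £4,220 + £1,080 = £5,300
Costs and fees: 10% of £5,300 = £530
Total recovery: £5,300 + £530 = £5,830

£5,830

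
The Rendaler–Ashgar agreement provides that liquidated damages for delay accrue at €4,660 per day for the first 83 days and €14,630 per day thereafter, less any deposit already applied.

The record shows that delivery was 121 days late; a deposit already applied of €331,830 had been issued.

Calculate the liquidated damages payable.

€610,890

First 83 days: 83 × €4,660 = €386,780
Remaining days: (121 − 83) × €14,630 = €555,940
Accrued per-day damages: €386,780 + €555,940 = €942,720
Less deposit already applied: €942,720 − €331,830 = €610,890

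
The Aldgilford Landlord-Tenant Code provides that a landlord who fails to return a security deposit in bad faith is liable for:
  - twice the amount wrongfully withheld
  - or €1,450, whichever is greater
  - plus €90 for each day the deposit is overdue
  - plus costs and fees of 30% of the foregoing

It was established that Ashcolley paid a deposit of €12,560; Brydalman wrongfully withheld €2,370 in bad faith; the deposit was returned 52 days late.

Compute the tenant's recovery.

Recovery: €12,246

Doubled: 2 × €2,370 = €4,740
Minimum €1,450: €4,740 meets the minimum, no increase.
Late-return penalty: 52 × €90 = €4,680
Damages plus late penalty: €4,740 + €4,680 = €9,420
Costs and fees: 30% of €9,420 = €2,826
Total recovery: €9,420 + €2,826 = €12,246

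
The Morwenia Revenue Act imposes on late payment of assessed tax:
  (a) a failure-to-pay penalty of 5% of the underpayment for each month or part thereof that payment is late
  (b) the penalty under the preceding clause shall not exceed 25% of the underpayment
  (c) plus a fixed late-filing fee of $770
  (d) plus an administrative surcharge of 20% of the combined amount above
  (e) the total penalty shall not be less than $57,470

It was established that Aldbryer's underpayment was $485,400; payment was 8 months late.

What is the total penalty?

Accrued rate: 5% × 8 = 40%, capped at 25% → 25%
Failure-to-pay penalty: 25% of $485,400 = $121,350
Penalty before surcharge: $121,350 + $770 = $122,120
Administrative surcharge: 20% of $122,120 = $24,424
Total penalty: $122,120 + $24,424 = $146,544
Minimum $57,470: $146,544 meets the minimum, no increase.

$146,544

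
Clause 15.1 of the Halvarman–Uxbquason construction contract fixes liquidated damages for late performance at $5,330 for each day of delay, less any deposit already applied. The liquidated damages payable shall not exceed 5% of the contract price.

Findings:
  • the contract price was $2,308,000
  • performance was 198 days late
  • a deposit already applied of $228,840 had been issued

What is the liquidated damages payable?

$115,400

Per-day damages: 198 × $5,330 = $1,055,340
Less deposit already applied: $1,055,340 − $228,840 = $826,500
Cap: 5% of $2,308,000 = $115,400
Cap at $115,400: $826,500 exceeds the cap → $115,400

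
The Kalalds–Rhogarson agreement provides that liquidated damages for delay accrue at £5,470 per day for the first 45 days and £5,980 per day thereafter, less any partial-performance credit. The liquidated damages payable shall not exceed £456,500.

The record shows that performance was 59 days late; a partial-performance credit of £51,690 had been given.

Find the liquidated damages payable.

First 45 days: 45 × £5,470 = £246,150
Remaining days: (59 − 45) × £5,980 = £83,720
Accrued per-day damages: £246,150 + £83,720 = £329,870
Less partial-performance credit: £329,870 − £51,690 = £278,180
Cap at £456,500: £278,180 is within the cap, no reduction.

£278,180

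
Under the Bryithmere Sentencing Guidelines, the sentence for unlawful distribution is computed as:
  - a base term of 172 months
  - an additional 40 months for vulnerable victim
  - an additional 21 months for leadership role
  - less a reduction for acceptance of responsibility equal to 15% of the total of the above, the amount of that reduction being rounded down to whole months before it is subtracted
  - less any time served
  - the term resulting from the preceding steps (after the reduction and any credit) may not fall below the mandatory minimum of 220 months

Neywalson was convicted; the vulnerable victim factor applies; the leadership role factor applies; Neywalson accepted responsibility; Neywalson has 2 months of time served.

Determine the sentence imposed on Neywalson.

Sentence: 220 months

Vulnerable victim enhancement: +40 months
Leadership role enhancement: +21 months
Adjusted term: 172 months + 40 months + 21 months = 233 months
Acceptance of responsibility reduction: 15% of 233 months = 34 months (rounded down)
After reduction: 233 − 34 = 199 months
Less time served: 199 months − 2 months = 197 months
Minimum 220 months: 197 months is below the minimum → 220 months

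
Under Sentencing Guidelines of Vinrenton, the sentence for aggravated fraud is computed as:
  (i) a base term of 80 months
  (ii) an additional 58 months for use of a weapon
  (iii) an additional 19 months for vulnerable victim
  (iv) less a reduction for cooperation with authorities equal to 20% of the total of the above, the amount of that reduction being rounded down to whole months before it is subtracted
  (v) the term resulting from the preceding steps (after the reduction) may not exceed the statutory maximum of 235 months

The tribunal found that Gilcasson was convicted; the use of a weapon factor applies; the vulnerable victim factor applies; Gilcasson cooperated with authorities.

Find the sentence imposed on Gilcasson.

Use of a weapon enhancement: +58 months
Vulnerable victim enhancement: +19 months
Adjusted term: 80 months + 58 months + 19 months = 157 months
Cooperation with authorities reduction: 20% of 157 months = 31 months (rounded down)
After reduction: 157 − 31 = 126 months
Cap at 235 months: 126 months is within the cap, no reduction.

126 months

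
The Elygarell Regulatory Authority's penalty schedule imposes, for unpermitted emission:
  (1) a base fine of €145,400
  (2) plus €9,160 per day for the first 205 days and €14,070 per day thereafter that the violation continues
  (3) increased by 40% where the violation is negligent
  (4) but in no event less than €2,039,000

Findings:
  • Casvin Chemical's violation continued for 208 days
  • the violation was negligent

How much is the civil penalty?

First 205 days: 205 × €9,160 = €1,877,800
Remaining days: (208 − 205) × €14,070 = €42,210
Per-day component: €1,877,800 + €42,210 = €1,920,010
Base plus per-day: €145,400 + €1,920,010 = €2,065,410
Enhancement: 40% of €2,065,410 = €826,164
Enhanced fine: €2,065,410 + €826,164 = €2,891,574
Minimum €2,039,000: €2,891,574 meets the minimum, no increase.

€2,891,574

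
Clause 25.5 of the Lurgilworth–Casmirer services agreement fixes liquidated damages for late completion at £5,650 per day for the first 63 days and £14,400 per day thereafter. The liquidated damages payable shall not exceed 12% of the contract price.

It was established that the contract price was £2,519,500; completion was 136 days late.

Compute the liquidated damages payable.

£302,340

First 63 days: 63 × £5,650 = £355,950
Remaining days: (136 − 63) × £14,400 = £1,051,200
Accrued per-day damages: £355,950 + £1,051,200 = £1,407,150
Cap: 12% of £2,519,500 = £302,340
Cap at £302,340: £1,407,150 exceeds the cap → £302,340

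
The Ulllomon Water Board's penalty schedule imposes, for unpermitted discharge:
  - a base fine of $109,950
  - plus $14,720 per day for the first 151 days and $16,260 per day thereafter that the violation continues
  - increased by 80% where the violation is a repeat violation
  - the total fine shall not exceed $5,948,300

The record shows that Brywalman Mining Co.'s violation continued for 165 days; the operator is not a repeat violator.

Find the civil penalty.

$2,560,310

First 151 days: 151 × $14,720 = $2,222,720
Remaining days: (165 − 151) × $16,260 = $227,640
Per-day component: $2,222,720 + $227,640 = $2,450,360
Base plus per-day: $109,950 + $2,450,360 = $2,560,310
The operator is not a repeat violator: no 80% increase.
Cap at $5,948,300: $2,560,310 is within the cap, no reduction.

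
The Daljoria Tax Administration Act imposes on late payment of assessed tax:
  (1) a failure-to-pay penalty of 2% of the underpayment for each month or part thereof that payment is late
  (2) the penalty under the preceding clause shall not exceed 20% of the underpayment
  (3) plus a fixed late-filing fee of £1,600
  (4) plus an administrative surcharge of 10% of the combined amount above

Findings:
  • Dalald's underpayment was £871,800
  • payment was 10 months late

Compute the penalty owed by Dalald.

£193,556

Accrued rate: 2% × 10 = 20%, capped at 20% → 20%
Failure-to-pay penalty: 20% of £871,800 = £174,360
Penalty before surcharge: £174,360 + £1,600 = £175,960
Administrative surcharge: 10% of £175,960 = £17,596
Total penalty: £175,960 + £17,596 = £193,556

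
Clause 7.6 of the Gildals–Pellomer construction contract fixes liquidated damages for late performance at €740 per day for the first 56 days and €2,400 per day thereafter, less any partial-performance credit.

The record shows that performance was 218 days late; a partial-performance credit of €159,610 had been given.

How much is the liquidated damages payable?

First 56 days: 56 × €740 = €41,440
Remaining days: (218 − 56) × €2,400 = €388,800
Accrued per-day damages: €41,440 + €388,800 = €430,240
Less partial-performance credit: €430,240 − €159,610 = €270,630

€270,630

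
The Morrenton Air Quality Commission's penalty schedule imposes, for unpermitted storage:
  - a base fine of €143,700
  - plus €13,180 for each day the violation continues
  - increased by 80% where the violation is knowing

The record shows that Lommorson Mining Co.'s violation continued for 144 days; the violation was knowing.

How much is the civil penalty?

€3,674,916

Per-day component: 144 × €13,180 = €1,897,920
Base plus per-day: €143,700 + €1,897,920 = €2,041,620
Enhancement: 80% of €2,041,620 = €1,633,296
Enhanced fine: €2,041,620 + €1,633,296 = €3,674,916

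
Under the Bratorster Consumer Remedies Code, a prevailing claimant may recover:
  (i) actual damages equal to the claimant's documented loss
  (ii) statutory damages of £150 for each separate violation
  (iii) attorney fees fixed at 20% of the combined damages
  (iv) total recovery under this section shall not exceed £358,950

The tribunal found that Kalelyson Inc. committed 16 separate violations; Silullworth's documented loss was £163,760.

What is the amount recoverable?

Statutory damages: 16 × £150 = £2,400
Combined damages: £163,760 + £2,400 = £166,160
Attorney fees: 20% of £166,160 = £33,232
Total before cap: £166,160 + £33,232 = £199,392
Cap at £358,950: £199,392 is within the cap, no reduction.

£199,392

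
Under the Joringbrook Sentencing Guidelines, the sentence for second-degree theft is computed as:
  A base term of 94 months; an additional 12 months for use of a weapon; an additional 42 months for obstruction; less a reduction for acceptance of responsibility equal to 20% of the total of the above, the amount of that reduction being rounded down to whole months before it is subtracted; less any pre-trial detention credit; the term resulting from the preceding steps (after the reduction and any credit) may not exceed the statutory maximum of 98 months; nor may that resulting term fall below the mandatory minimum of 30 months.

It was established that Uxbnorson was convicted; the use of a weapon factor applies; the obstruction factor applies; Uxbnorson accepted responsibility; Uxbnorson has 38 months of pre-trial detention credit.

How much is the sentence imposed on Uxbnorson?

Use of a weapon enhancement: +12 months
Obstruction enhancement: +42 months
Adjusted term: 94 months + 12 months + 42 months = 148 months
Acceptance of responsibility reduction: 20% of 148 months = 29 months (rounded down)
After reduction: 148 − 29 = 119 months
Less pre-trial detention credit: 119 months − 38 months = 81 months
Cap at 98 months: 81 months is within the cap, no reduction.
Minimum 30 months: 81 months meets the minimum, no increase.

81 months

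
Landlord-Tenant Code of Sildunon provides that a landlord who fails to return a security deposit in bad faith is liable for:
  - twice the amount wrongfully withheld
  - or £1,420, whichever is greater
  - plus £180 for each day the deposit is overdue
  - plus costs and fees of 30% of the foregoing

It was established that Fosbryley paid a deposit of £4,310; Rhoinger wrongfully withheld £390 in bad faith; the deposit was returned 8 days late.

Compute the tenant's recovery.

£3,718

Doubled: 2 × £390 = £780
Minimum £1,420: £780 is below the minimum → £1,420
Late-return penalty: 8 × £180 = £1,440
Damages plus late penalty: £1,420 + £1,440 = £2,860
Costs and fees: 30% of £2,860 = £858
Total recovery: £2,860 + £858 = £3,718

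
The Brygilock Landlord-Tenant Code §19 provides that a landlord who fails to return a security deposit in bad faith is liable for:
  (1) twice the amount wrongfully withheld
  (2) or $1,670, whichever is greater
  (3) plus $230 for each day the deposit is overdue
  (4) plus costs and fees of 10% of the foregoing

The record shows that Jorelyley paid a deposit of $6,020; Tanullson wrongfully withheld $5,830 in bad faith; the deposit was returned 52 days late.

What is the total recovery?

Doubled: 2 × $5,830 = $11,660
Minimum $1,670: $11,660 meets the minimum, no increase.
Late-return penalty: 52 × $230 = $11,960
Damages plus late penalty: $11,660 + $11,960 = $23,620
Costs and fees: 10% of $23,620 = $2,362
Total recovery: $23,620 + $2,362 = $25,982

$25,982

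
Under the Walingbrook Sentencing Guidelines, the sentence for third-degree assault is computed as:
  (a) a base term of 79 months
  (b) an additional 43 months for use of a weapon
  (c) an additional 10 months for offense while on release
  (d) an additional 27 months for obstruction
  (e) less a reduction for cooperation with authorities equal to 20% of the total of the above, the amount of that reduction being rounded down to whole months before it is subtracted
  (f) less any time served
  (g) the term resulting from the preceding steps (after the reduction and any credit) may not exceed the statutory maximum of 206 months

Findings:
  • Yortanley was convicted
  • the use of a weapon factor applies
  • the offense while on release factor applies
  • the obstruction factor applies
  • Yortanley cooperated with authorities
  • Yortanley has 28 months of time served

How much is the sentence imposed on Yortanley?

Use of a weapon enhancement: +43 months
Offense while on release enhancement: +10 months
Obstruction enhancement: +27 months
Adjusted term: 79 months + 43 months + 10 months + 27 months = 159 months
Cooperation with authorities reduction: 20% of 159 months = 31 months (rounded down)
After reduction: 159 − 31 = 128 months
Less time served: 128 months − 28 months = 100 months
Cap at 206 months: 100 months is within the cap, no reduction.

100 months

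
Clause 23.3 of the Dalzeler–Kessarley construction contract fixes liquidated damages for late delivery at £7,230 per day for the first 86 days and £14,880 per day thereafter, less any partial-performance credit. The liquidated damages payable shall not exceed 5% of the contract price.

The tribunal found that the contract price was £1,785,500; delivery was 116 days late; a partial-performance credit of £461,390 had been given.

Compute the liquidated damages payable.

£89,275

First 86 days: 86 × £7,230 = £621,780
Remaining days: (116 − 86) × £14,880 = £446,400
Accrued per-day damages: £621,780 + £446,400 = £1,068,180
Less partial-performance credit: £1,068,180 − £461,390 = £606,790
Cap: 5% of £1,785,500 = £89,275
Cap at £89,275: £606,790 exceeds the cap → £89,275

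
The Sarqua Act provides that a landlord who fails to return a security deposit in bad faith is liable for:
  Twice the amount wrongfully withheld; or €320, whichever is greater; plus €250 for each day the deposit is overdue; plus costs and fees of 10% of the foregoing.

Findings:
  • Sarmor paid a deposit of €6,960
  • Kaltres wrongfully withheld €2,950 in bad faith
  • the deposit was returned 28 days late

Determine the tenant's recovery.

Doubled: 2 × €2,950 = €5,900
Minimum €320: €5,900 meets the minimum, no increase.
Late-return penalty: 28 × €250 = €7,000
Damages plus late penalty: €5,900 + €7,000 = €12,900
Costs and fees: 10% of €12,900 = €1,290
Total recovery: €12,900 + €1,290 = €14,190

€14,190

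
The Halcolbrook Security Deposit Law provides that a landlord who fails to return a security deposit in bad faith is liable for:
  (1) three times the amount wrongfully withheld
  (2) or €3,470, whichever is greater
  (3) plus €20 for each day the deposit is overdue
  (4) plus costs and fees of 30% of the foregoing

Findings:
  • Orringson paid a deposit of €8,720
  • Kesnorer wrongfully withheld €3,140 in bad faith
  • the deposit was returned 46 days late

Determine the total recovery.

€13,442

Trebled: 3 × €3,140 = €9,420
Minimum €3,470: €9,420 meets the minimum, no increase.
Late-return penalty: 46 × €20 = €920
Damages plus late penalty: €9,420 + €920 = €10,340
Costs and fees: 30% of €10,340 = €3,102
Total recovery: €10,340 + €3,102 = €13,442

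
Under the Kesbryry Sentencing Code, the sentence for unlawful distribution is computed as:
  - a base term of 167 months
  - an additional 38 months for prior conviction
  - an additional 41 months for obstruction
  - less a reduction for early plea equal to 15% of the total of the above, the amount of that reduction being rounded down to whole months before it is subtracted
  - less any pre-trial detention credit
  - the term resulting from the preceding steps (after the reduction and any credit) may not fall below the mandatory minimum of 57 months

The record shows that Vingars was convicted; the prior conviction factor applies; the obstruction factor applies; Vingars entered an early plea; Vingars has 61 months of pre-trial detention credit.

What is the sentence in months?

Prior conviction enhancement: +38 months
Obstruction enhancement: +41 months
Adjusted term: 167 months + 38 months + 41 months = 246 months
Early plea reduction: 15% of 246 months = 36 months (rounded down)
After reduction: 246 − 36 = 210 months
Less pre-trial detention credit: 210 months − 61 months = 149 months
Minimum 57 months: 149 months meets the minimum, no increase.

Sentence: 149 months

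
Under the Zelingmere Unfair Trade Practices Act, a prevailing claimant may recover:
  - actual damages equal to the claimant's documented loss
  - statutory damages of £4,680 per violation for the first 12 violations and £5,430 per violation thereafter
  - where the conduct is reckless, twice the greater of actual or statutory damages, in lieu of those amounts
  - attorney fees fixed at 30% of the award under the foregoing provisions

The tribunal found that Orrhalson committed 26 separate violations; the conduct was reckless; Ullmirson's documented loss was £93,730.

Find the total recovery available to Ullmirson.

First 12 violations: 12 × £4,680 = £56,160
Remaining violations: (26 − 12) × £5,430 = £76,020
Statutory damages: £56,160 + £76,020 = £132,180
Greater of actual damages (£93,730) or statutory damages (£132,180): £132,180
Doubled: 2 × £132,180 = £264,360
Attorney fees: 30% of £264,360 = £79,308
Total recovery: £264,360 + £79,308 = £343,668

Total recovery: £343,668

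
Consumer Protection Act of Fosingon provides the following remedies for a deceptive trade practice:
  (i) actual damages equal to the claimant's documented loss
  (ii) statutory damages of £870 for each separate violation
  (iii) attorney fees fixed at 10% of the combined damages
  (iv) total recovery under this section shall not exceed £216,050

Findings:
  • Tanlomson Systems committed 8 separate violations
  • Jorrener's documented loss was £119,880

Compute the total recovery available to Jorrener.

£139,524

Statutory damages: 8 × £870 = £6,960
Combined damages: £119,880 + £6,960 = £126,840
Attorney fees: 10% of £126,840 = £12,684
Total before cap: £126,840 + £12,684 = £139,524
Cap at £216,050: £139,524 is within the cap, no reduction.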